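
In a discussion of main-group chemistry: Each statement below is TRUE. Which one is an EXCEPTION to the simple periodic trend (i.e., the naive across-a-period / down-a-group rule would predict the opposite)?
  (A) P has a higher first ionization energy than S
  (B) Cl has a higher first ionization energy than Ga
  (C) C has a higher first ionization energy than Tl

(A)

The general trend: first ionization energy increases across a period and decreases down a group.
(A) P (period 3, group 15) vs S (period 3, group 16): the stated order contradicts the simple trend.
(B) Cl (period 3, group 17) vs Ga (period 4, group 13): the stated order agrees with the simple trend.
(C) C (period 2, group 14) vs Tl (period 6, group 13): the stated order agrees with the simple trend.
The exception is (A): S (3p⁴) ionizes more easily than half-filled P (3p³) because the paired 3p electron in S is pushed out by e⁻–e⁻ repulsion.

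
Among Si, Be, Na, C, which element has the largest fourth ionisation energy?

Be

Consider each +3 ion: Si³⁺ still has 1 valence electron; Be³⁺ is already 1 electron into the core; Na³⁺ is already 2 electrons into the core; C³⁺ still has 1 valence electron.
Core electrons are held far more tightly than valence electrons, so Na and Be top the IE_4 order.
Valence configurations: Si³⁺ [Ne]3s¹, C³⁺ [He]2s¹.
Approximate IE_4 values (kJ/mol): Si 4356, Be 21007, Na 9543, C 6223.
Hence IE_4: Si < C < Na < Be.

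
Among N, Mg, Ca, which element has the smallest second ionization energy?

Ca

The second ionization energy removes an electron from the +1 ion. For each element: N⁺ still has 4 valence electrons; Mg⁺ still has 1 valence electron; Ca⁺ still has 1 valence electron.
All are still removing valence electrons, so compare the +1 ions as you would atoms: IE_2 generally rises across a period (higher Z_eff) and falls down a group (larger shell), subject to the usual subshell exceptions.
Valence configurations: N⁺ [He]2s²2p², Mg⁺ [Ne]3s¹, Ca⁺ [Ar]4s¹.
Tabulated IE_2 (kJ/mol): N 2856, Mg 1451, Ca 1145.
Putting it together, IE_2: Ca < Mg < N.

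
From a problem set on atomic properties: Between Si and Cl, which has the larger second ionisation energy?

The second ionization energy removes an electron from the +1 ion. For each element: Si⁺ still has 3 valence electrons; Cl⁺ still has 6 valence electrons.
All are still removing valence electrons, so compare the +1 ions as you would atoms: IE_2 generally rises across a period (higher Z_eff) and falls down a group (larger shell), subject to the usual subshell exceptions.
Valence configurations: Si⁺ [Ne]3s²3p¹, Cl⁺ [Ne]3s²3p⁴.
Approximate IE_2 values (kJ/mol): Si 1577, Cl 2298.
Putting it together, IE_2: Si < Cl.

Cl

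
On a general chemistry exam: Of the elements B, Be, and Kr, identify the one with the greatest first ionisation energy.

Be is in period 2, group 2; B is in period 2, group 13; Kr is in period 4, group 18.
IE₁ increases left→right with effective nuclear charge and decreases top→bottom as the valence shell moves farther out.
Neither a single period nor a single group — weigh both effects.
Be > B: this pair runs against the simple trend — see the exception note.
Kr > Be: the two effects oppose for this pair; the across-period effect wins (1351 vs 900 kJ/mol).
Note the exception: Be has a higher first ionization energy than B, contrary to the simple trend — removing B's lone 2p electron is easier than breaking Be's filled 2s².
Approximate values (kJ/mol): Be 900, B 801, Kr 1351.
The greatest first ionisation energy among these belongs to Kr.

Kr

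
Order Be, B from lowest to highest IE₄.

After 3 electrons have been removed, what remains? Be³⁺ is already 1 electron into the core; B³⁺ is the bare [He] core.
All of these are removing an electron from a noble-gas core or deeper; the smaller core (lower principal quantum number) is held far more tightly, and within a period the higher nuclear charge binds the same core more tightly.
Approximate IE_4 values (kJ/mol): Be 21007, B 25026.
Overall IE_4 order: Be < B.

Be < B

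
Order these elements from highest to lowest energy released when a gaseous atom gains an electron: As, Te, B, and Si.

Te, Si, As, B

B is in period 2, group 13; Si is in period 3, group 14; As is in period 4, group 15; Te is in period 5, group 16.
Atoms with high Z_eff and room in the valence shell (especially the halogens) have the most exothermic electron affinities.
A diagonal step moves right (one effect) and down (the opposite effect) at once.
As > B: period and group pull opposite ways; the across-period shift dominates (78 vs 27 kJ/mol).
Si > As: the two effects oppose for this pair; the down-group effect wins (134 vs 78 kJ/mol).
Te > Si: period and group pull opposite ways; the across-period shift dominates (190 vs 134 kJ/mol).
Tabulated electron affinity (kJ/mol): B 27, Si 134, As 78, Te 190.
So from highest to lowest: Te > Si > As > B.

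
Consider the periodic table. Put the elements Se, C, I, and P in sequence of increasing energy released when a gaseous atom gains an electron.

P, C, Se, I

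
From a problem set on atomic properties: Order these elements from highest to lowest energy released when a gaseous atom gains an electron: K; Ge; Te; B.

Te > Ge > K > B

EA tends to increase across a period and decrease down a group, though the pattern is less regular than for IE or radius.
Here both period and group differ, so the two effects have to be weighed against each other.
K > B: this pair runs against the simple trend — see the exception note.
Ge > K: both are in period 4; the period trend gives Ge the larger value.
Te > Ge: period and group pull opposite ways; the across-period shift dominates (190 vs 119 kJ/mol).
Note the exception: K has a higher electron affinity than B, contrary to the simple trend — B's ns²np¹ configuration gives only a small electron affinity — the sparsely filled np subshell binds an added electron weakly.
For reference (kJ/mol): B 27, K 48, Ge 119, Te 190.
So from highest to lowest: Te > Ge > K > B.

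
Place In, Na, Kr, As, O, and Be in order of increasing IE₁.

Na < In < Be < As < O < Kr

Be is in period 2, group 2; O is in period 2, group 16; Na is in period 3, group 1; As is in period 4, group 15; Kr is in period 4, group 18; In is in period 5, group 13.
Across a period the outer electron is held more tightly (higher IE₁); down a group it sits in a higher shell, more shielded, and comes off more easily.
Here both period and group differ, so the two effects have to be weighed against each other.
In > Na: the two effects oppose for this pair; the across-period effect wins (558 vs 496 kJ/mol).
Be > In: period and group pull opposite ways; the down-group shift dominates (900 vs 558 kJ/mol).
As > Be: period and group pull opposite ways; the across-period shift dominates (947 vs 900 kJ/mol).
O > As: both effects reinforce here, so O is clearly the higher of the two.
Kr > O: the two effects oppose for this pair; the across-period effect wins (1351 vs 1314 kJ/mol).
Approximate values (kJ/mol): Be 900, O 1314, Na 496, As 947, Kr 1351, In 558.
So from lowest to highest: Na < In < Be < As < O < Kr.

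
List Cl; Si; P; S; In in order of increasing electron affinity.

In, P, Si, S, Cl

Atoms with high Z_eff and room in the valence shell (especially the halogens) have the most exothermic electron affinities.
Here both period and group differ, so the two effects have to be weighed against each other.
P > In: both effects reinforce here, so P is clearly the higher of the two.
Si > P: this pair runs against the simple trend — see the exception note.
S > Si: both are in period 3; the period trend gives S the larger value.
Cl > S: both are in period 3; the period trend gives Cl the larger value.
Note the exception: Si has a higher electron affinity than P, contrary to the simple trend — adding an electron to P's half-filled 3p³ is unfavourable, so Si (3p²) has the more exothermic EA.
For reference (kJ/mol): Si 134, P 72, S 200, Cl 349, In 29.
So from lowest to highest: In < P < Si < S < Cl.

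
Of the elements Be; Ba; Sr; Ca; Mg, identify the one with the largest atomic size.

Ba

Radius decreases left→right (rising Z_eff, same n) and increases top→bottom (higher n).
All are in group 2, so atomic radius increases down the group.
The largest atomic size among these belongs to Ba.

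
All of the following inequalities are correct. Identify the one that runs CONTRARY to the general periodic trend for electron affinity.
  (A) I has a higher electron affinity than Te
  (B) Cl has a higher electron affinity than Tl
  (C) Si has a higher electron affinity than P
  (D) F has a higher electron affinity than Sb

(C)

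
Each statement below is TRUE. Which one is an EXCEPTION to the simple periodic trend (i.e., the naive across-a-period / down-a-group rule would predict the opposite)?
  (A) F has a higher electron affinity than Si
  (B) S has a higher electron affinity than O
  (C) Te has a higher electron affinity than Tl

(B)

The general trend: electron affinity increases across a period and decreases down a group.
(A) F (period 2, group 17) vs Si (period 3, group 14): the stated order agrees with the simple trend.
(B) S (period 3, group 16) vs O (period 2, group 16): the stated order contradicts the simple trend.
(C) Te (period 5, group 16) vs Tl (period 6, group 13): the stated order agrees with the simple trend.
The exception is (B): the compact 2p subshell of O repels the added electron more than S's larger 3p does.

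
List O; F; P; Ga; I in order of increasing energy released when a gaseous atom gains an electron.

O is in period 2, group 16; F is in period 2, group 17; P is in period 3, group 15; Ga is in period 4, group 13; I is in period 5, group 17.
EA tends to increase across a period and decrease down a group, though the pattern is less regular than for IE or radius.
Neither a single period nor a single group — weigh both effects.
P > Ga: relative to Ga, both the across-period and down-group shifts push P's electron affinity up.
O > P: both effects reinforce here, so O is clearly the higher of the two.
I > O: the two effects oppose for this pair; the across-period effect wins (295 vs 141 kJ/mol).
F > I: they share group 17; the group trend gives F the larger value.
Approximate values (kJ/mol): O 141, F 328, P 72, Ga 29, I 295.
So from lowest to highest: Ga < P < O < I < F.

Ga < P < O < I < F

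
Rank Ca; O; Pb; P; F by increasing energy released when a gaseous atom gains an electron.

O is in period 2, group 16; F is in period 2, group 17; P is in period 3, group 15; Ca is in period 4, group 2; Pb is in period 6, group 14.
Adding an electron releases more energy for atoms nearer the top right (short of the noble gases).
These span different periods and groups, so the two trends combine.
Pb > Ca: period and group pull opposite ways; the across-period shift dominates (35 vs 2 kJ/mol).
P > Pb: relative to Pb, both the across-period and down-group shifts push P's electron affinity up.
O > P: relative to P, both the across-period and down-group shifts push O's electron affinity up.
F > O: F lies to the right of O in period 2, so the across-period effect alone puts F higher.
For reference (kJ/mol): O 141, F 328, P 72, Ca 2, Pb 35.
So from lowest to highest: Ca < Pb < P < O < F.

Ca < Pb < P < O < F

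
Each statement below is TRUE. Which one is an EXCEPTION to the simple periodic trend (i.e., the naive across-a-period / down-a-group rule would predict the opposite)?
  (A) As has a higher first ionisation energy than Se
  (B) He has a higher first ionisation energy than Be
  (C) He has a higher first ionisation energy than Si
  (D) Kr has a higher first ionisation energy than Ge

(A)

The general trend: first ionisation energy increases across a period and decreases down a group.
(A) As (period 4, group 15) vs Se (period 4, group 16): the stated order contradicts the simple trend.
(B) He (period 1, group 18) vs Be (period 2, group 2): the stated order agrees with the simple trend.
(C) He (period 1, group 18) vs Si (period 3, group 14): the stated order agrees with the simple trend.
(D) Kr (period 4, group 18) vs Ge (period 4, group 14): the stated order agrees with the simple trend.
The exception is (A): Se (4p⁴) ionizes more easily than half-filled As (4p³).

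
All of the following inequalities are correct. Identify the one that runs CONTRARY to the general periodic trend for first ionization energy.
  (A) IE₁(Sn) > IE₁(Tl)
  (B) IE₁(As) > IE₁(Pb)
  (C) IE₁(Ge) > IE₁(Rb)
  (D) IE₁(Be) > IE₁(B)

The general trend: first ionization energy increases across a period and decreases down a group.
(A) Sn (period 5, group 14) vs Tl (period 6, group 13): the stated order agrees with the simple trend.
(B) As (period 4, group 15) vs Pb (period 6, group 14): the stated order agrees with the simple trend.
(C) Ge (period 4, group 14) vs Rb (period 5, group 1): the stated order agrees with the simple trend.
(D) Be (period 2, group 2) vs B (period 2, group 13): the stated order contradicts the simple trend.
The exception is (D): removing B's lone 2p electron is easier than breaking Be's filled 2s².

(D)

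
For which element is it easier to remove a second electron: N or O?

N

IE_2 is the cost of taking one more electron from the +1 cation: N⁺ still has 4 valence electrons; O⁺ still has 5 valence electrons.
All are still removing valence electrons, so compare the +1 ions as you would atoms: IE_2 generally rises across a period (higher Z_eff) and falls down a group (larger shell), subject to the usual subshell exceptions.
Valence configurations: N⁺ [He]2s²2p², O⁺ [He]2s²2p³.
Approximate IE_2 values (kJ/mol): N 2856, O 3388.
Hence IE_2: N < O.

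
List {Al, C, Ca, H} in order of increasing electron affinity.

H is in period 1, group 1; C is in period 2, group 14; Al is in period 3, group 13; Ca is in period 4, group 2.
Atoms with high Z_eff and room in the valence shell (especially the halogens) have the most exothermic electron affinities.
Here both period and group differ, so the two effects have to be weighed against each other.
Al > Ca: relative to Ca, both the across-period and down-group shifts push Al's electron affinity up.
H > Al: period and group pull opposite ways; the down-group shift dominates (73 vs 42 kJ/mol).
C > H: period and group pull opposite ways; the across-period shift dominates (122 vs 73 kJ/mol).
Approximate values (kJ/mol): H 73, C 122, Al 42, Ca 2.
So from lowest to highest: Ca < Al < H < C.

Ca, Al, H, C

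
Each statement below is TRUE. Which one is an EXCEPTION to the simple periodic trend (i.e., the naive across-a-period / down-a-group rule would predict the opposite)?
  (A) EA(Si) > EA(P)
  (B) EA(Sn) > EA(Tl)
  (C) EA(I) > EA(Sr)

(A)

The general trend: electron affinity increases across a period and decreases down a group.
(A) Si (period 3, group 14) vs P (period 3, group 15): the stated order contradicts the simple trend.
(B) Sn (period 5, group 14) vs Tl (period 6, group 13): the stated order agrees with the simple trend.
(C) I (period 5, group 17) vs Sr (period 5, group 2): the stated order agrees with the simple trend.
The exception is (A): adding an electron to P's half-filled 3p³ is unfavourable, so Si (3p²) has the more exothermic EA.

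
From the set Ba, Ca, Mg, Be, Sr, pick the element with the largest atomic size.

Be is in period 2, group 2; Mg is in period 3, group 2; Ca is in period 4, group 2; Sr is in period 5, group 2; Ba is in period 6, group 2.
Moving right in a period, electrons are added to the same shell under a stronger nuclear pull, so atoms get smaller; moving down, a new shell is opened and atoms get larger.
All are in group 2, so atomic radius increases down the group.
The largest atomic size among these belongs to Ba.

Ba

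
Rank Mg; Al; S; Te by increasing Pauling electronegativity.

Mg is in period 3, group 2; Al is in period 3, group 13; S is in period 3, group 16; Te is in period 5, group 16.
Electronegativity increases across a period and decreases down a group, tracking effective nuclear charge and atomic size.
Here both period and group differ, so the two effects have to be weighed against each other.
Al > Mg: both are in period 3; the period trend gives Al the larger value.
Te > Al: the two effects oppose for this pair; the across-period effect wins (2.10 vs 1.61).
S > Te: they share group 16; the group trend gives S the larger value.
For reference (Pauling): Mg 1.31, Al 1.61, S 2.58, Te 2.10.
So from lowest to highest: Mg < Al < Te < S.

Mg < Al < Te < S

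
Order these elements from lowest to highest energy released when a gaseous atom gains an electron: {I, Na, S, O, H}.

Na < H < O < S < I

Electron affinity generally becomes more exothermic across a period toward the halogens and less exothermic down a group.
These span different periods and groups, so the two trends combine.
H > Na: H sits above Na in group 1, so the down-group effect alone puts H higher.
O > H: the two effects oppose for this pair; the across-period effect wins (141 vs 73 kJ/mol).
S > O: this pair runs against the simple trend — see the exception note.
I > S: period and group pull opposite ways; the across-period shift dominates (295 vs 200 kJ/mol).
Note the exception: S has a higher electron affinity than O, contrary to the simple trend — the compact 2p subshell of O repels the added electron more than S's larger 3p does.
Tabulated electron affinity (kJ/mol): H 73, O 141, Na 53, S 200, I 295.
So from lowest to highest: Na < H < O < S < I.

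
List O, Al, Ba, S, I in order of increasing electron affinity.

O is in period 2, group 16; Al is in period 3, group 13; S is in period 3, group 16; I is in period 5, group 17; Ba is in period 6, group 2.
Atoms with high Z_eff and room in the valence shell (especially the halogens) have the most exothermic electron affinities.
These span different periods and groups, so the two trends combine.
Al > Ba: relative to Ba, both the across-period and down-group shifts push Al's electron affinity up.
O > Al: relative to Al, both the across-period and down-group shifts push O's electron affinity up.
S > O: this pair runs against the simple trend — see the exception note.
I > S: the two effects oppose for this pair; the across-period effect wins (295 vs 200 kJ/mol).
Note the exception: S has a higher electron affinity than O, contrary to the simple trend — the compact 2p subshell of O repels the added electron more than S's larger 3p does.
Tabulated electron affinity (kJ/mol): O 141, Al 42, S 200, I 295, Ba 14.
So from lowest to highest: Ba < Al < O < S < I.

Ba < Al < O < S < I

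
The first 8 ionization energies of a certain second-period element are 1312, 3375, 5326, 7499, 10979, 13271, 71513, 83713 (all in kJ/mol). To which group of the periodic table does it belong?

Group 16

Look for the largest jump between consecutive ionization energies: IE7/IE6 ≈ 5.4, far larger than any earlier ratio.
That jump marks the point where a core electron is being removed. So the atom has 6 valence electrons.
A main-group element with 6 valence electrons is in group 16.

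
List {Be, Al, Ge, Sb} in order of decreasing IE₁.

Removing the outermost electron gets harder across a period and easier down a group.
A diagonal step moves right (one effect) and down (the opposite effect) at once.
Ge > Al: the two effects oppose for this pair; the across-period effect wins (762 vs 578 kJ/mol).
Sb > Ge: the two effects oppose for this pair; the across-period effect wins (831 vs 762 kJ/mol).
Be > Sb: the two effects oppose for this pair; the down-group effect wins (900 vs 831 kJ/mol).
Approximate values (kJ/mol): Be 900, Al 578, Ge 762, Sb 831.
So from highest to lowest: Be > Sb > Ge > Al.

Be > Sb > Ge > Al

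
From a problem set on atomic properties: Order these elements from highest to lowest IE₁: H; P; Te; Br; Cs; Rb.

H, Br, P, Te, Rb, Cs

H is in period 1, group 1; P is in period 3, group 15; Br is in period 4, group 17; Rb is in period 5, group 1; Te is in period 5, group 16; Cs is in period 6, group 1.
Removing the outermost electron gets harder across a period and easier down a group.
Here both period and group differ, so the two effects have to be weighed against each other.
Rb > Cs: they share group 1; the group trend gives Rb the larger value.
Te > Rb: Te lies to the right of Rb in period 5, so the across-period effect alone puts Te higher.
P > Te: the two effects oppose for this pair; the down-group effect wins (1012 vs 869 kJ/mol).
Br > P: period and group pull opposite ways; the across-period shift dominates (1140 vs 1012 kJ/mol).
H > Br: period and group pull opposite ways; the down-group shift dominates (1312 vs 1140 kJ/mol).
Tabulated first ionization energy (kJ/mol): H 1312, P 1012, Br 1140, Rb 403, Te 869, Cs 376.
So from highest to lowest: H > Br > P > Te > Rb > Cs.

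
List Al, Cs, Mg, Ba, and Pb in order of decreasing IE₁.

Mg is in period 3, group 2; Al is in period 3, group 13; Cs is in period 6, group 1; Ba is in period 6, group 2; Pb is in period 6, group 14.
Across a period the outer electron is held more tightly (higher IE₁); down a group it sits in a higher shell, more shielded, and comes off more easily.
These span different periods and groups, so the two trends combine.
Ba > Cs: both are in period 6; the period trend gives Ba the larger value.
Al > Ba: relative to Ba, both the across-period and down-group shifts push Al's first ionization energy up.
Pb > Al: the two effects oppose for this pair; the across-period effect wins (716 vs 578 kJ/mol).
Mg > Pb: period and group pull opposite ways; the down-group shift dominates (738 vs 716 kJ/mol).
Note the exception: Mg has a higher first ionization energy than Al, contrary to the simple trend — Al's single 3p electron is easier to remove than one from Mg's filled 3s².
For reference (kJ/mol): Mg 738, Al 578, Cs 376, Ba 503, Pb 716.
So from highest to lowest: Mg > Pb > Al > Ba > Cs.

Mg, Pb, Al, Ba, Cs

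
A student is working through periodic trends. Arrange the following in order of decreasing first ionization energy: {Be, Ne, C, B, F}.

Be is in period 2, group 2; B is in period 2, group 13; C is in period 2, group 14; F is in period 2, group 17; Ne is in period 2, group 18.
IE₁ increases left→right with effective nuclear charge and decreases top→bottom as the valence shell moves farther out.
All lie in period 2; the across-period trend (first ionization energy increases left to right) applies, with the exception below.
Note the exception: Be has a higher first ionization energy than B, contrary to the simple trend — removing B's lone 2p electron is easier than breaking Be's filled 2s².
For reference (kJ/mol): Be 900, B 801, C 1086, F 1681, Ne 2081.
So from highest to lowest: Ne > F > C > Be > B.

Ne > F > C > Be > B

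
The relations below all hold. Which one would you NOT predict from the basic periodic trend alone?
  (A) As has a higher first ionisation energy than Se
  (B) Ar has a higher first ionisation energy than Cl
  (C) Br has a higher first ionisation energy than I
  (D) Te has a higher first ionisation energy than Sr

The general trend: first ionisation energy increases across a period and decreases down a group.
(A) As (period 4, group 15) vs Se (period 4, group 16): the stated order contradicts the simple trend.
(B) Ar (period 3, group 18) vs Cl (period 3, group 17): the stated order agrees with the simple trend.
(C) Br (period 4, group 17) vs I (period 5, group 17): the stated order agrees with the simple trend.
(D) Te (period 5, group 16) vs Sr (period 5, group 2): the stated order agrees with the simple trend.
The exception is (A): Se (4p⁴) ionizes more easily than half-filled As (4p³).

(A)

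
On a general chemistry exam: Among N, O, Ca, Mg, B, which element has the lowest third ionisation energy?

B

After 2 electrons have been removed, what remains? N²⁺ still has 3 valence electrons; O²⁺ still has 4 valence electrons; Ca²⁺ is the bare [Ar] core; Mg²⁺ is the bare [Ne] core; B²⁺ still has 1 valence electron.
Usually core removal costs more than valence removal, but here the competition is close: a tightly held n=2 valence electron can cost more to remove than an n=3 core electron, so the actual values have to decide it.
Valence configurations: N²⁺ [He]2s²2p¹, O²⁺ [He]2s²2p², B²⁺ [He]2s¹.
The numbers (kJ/mol): N 4578, O 5300, Ca 4912, Mg 7733, B 3660.
Hence IE_3: B < N < Ca < O < Mg.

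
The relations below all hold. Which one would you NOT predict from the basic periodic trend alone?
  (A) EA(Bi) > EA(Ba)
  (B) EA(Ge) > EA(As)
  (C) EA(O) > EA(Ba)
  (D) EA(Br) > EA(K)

The general trend: electron affinity increases across a period and decreases down a group.
(A) Bi (period 6, group 15) vs Ba (period 6, group 2): the stated order agrees with the simple trend.
(B) Ge (period 4, group 14) vs As (period 4, group 15): the stated order contradicts the simple trend.
(C) O (period 2, group 16) vs Ba (period 6, group 2): the stated order agrees with the simple trend.
(D) Br (period 4, group 17) vs K (period 4, group 1): the stated order agrees with the simple trend.
The exception is (B): adding an electron to As's half-filled 4p³ is unfavourable, so Ge (4p²) has the more exothermic EA.

(B)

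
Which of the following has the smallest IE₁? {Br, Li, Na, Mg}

Na

Li is in period 2, group 1; Na is in period 3, group 1; Mg is in period 3, group 2; Br is in period 4, group 17.
Across a period the outer electron is held more tightly (higher IE₁); down a group it sits in a higher shell, more shielded, and comes off more easily.
These span different periods and groups, so the two trends combine.
Li > Na: they share group 1; the group trend gives Li the larger value.
Mg > Li: the two effects oppose for this pair; the across-period effect wins (738 vs 520 kJ/mol).
Br > Mg: the two effects oppose for this pair; the across-period effect wins (1140 vs 738 kJ/mol).
Approximate values (kJ/mol): Li 520, Na 496, Mg 738, Br 1140.
The smallest IE₁ among these belongs to Na.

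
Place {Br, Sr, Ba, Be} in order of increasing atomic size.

Be < Br < Sr < Ba

Atomic radius shrinks across a period as nuclear charge pulls the same shell inward, and grows down a group as new shells are added.
These span different periods and groups, so the two trends combine.
Br > Be: the two effects oppose for this pair; the down-group effect wins (114 vs 102 pm).
Sr > Br: relative to Br, both the across-period and down-group shifts push Sr's atomic radius up.
Ba > Sr: they share group 2; the group trend gives Ba the larger value.
For reference (pm): Be 102, Br 114, Sr 185, Ba 196.
So from smallest to largest: Be < Br < Sr < Ba.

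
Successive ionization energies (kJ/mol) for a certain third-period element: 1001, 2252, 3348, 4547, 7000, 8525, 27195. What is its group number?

Group 16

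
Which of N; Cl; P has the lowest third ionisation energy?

P

The third ionization energy removes an electron from the +2 ion. For each element: N²⁺ still has 3 valence electrons; Cl²⁺ still has 5 valence electrons; P²⁺ still has 3 valence electrons.
All are still removing valence electrons, so compare the +2 ions as you would atoms: IE_3 generally rises across a period (higher Z_eff) and falls down a group (larger shell), subject to the usual subshell exceptions.
Valence configurations: N²⁺ [He]2s²2p¹, Cl²⁺ [Ne]3s²3p³, P²⁺ [Ne]3s²3p¹.
The numbers (kJ/mol): N 4578, Cl 3822, P 2914.
Putting it together, IE_3: P < Cl < N.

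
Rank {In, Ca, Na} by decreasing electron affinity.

Na is in period 3, group 1; Ca is in period 4, group 2; In is in period 5, group 13.
Atoms with high Z_eff and room in the valence shell (especially the halogens) have the most exothermic electron affinities.
A diagonal step moves right (one effect) and down (the opposite effect) at once.
In > Ca: period and group pull opposite ways; the across-period shift dominates (29 vs 2 kJ/mol).
Na > In: period and group pull opposite ways; the down-group shift dominates (53 vs 29 kJ/mol).
For reference (kJ/mol): Na 53, Ca 2, In 29.
So from highest to lowest: Na > In > Ca.

Na, In, Ca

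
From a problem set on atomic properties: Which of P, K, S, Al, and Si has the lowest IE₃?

Al

The third ionization energy removes an electron from the +2 ion. For each element: P²⁺ still has 3 valence electrons; K²⁺ is already 1 electron into the core; S²⁺ still has 4 valence electrons; Al²⁺ still has 1 valence electron; Si²⁺ still has 2 valence electrons.
Pulling an electron out of a noble-gas core costs far more than removing a remaining valence electron, so K sits at the high end of IE_3.
Valence configurations: P²⁺ [Ne]3s²3p¹, S²⁺ [Ne]3s²3p², Al²⁺ [Ne]3s¹, Si²⁺ [Ne]3s².
P²⁺ loses a lone 3p electron whereas Si²⁺ must break into a filled 3s² pair, so IE_3(Si) > IE_3(P) even though P has the higher nuclear charge.
Tabulated IE_3 (kJ/mol): P 2914, K 4420, S 3357, Al 2745, Si 3232.
Putting it together, IE_3: Al < P < Si < S < K.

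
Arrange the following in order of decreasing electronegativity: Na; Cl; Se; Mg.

Cl > Se > Mg > Na

Na is in period 3, group 1; Mg is in period 3, group 2; Cl is in period 3, group 17; Se is in period 4, group 16.
EN rises left→right (higher Z_eff, smaller atoms) and falls top→bottom (larger, more shielded atoms).
These span different periods and groups, so the two trends combine.
Mg > Na: both are in period 3; the period trend gives Mg the larger value.
Se > Mg: period and group pull opposite ways; the across-period shift dominates (2.55 vs 1.31).
Cl > Se: relative to Se, both the across-period and down-group shifts push Cl's electronegativity up.
Approximate values (Pauling): Na 0.93, Mg 1.31, Cl 3.16, Se 2.55.
So from highest to lowest: Cl > Se > Mg > Na.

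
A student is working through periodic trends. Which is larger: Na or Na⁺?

Forming Na⁺ removes 1 electron from Na. Fewer electrons for the same nuclear charge means less shielding and a higher Z_eff on the remaining electrons, and for main-group metals the entire outer shell is lost.
A cation is smaller than its parent atom: Na⁺ < Na.

Na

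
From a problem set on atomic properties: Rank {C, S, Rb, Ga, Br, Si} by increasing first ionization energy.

Across a period the outer electron is held more tightly (higher IE₁); down a group it sits in a higher shell, more shielded, and comes off more easily.
These span different periods and groups, so the two trends combine.
Ga > Rb: relative to Rb, both the across-period and down-group shifts push Ga's first ionization energy up.
Si > Ga: both effects reinforce here, so Si is clearly the higher of the two.
S > Si: S lies to the right of Si in period 3, so the across-period effect alone puts S higher.
C > S: period and group pull opposite ways; the down-group shift dominates (1086 vs 1000 kJ/mol).
Br > C: the two effects oppose for this pair; the across-period effect wins (1140 vs 1086 kJ/mol).
Approximate values (kJ/mol): C 1086, Si 786, S 1000, Ga 579, Br 1140, Rb 403.
So from lowest to highest: Rb < Ga < Si < S < C < Br.

Rb < Ga < Si < S < C < Br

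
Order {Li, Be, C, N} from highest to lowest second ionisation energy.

Li > N > C > Be

After 1 electron has been removed, what remains? Li⁺ is the bare [He] core; Be⁺ still has 1 valence electron; C⁺ still has 3 valence electrons; N⁺ still has 4 valence electrons.
Breaking into a closed-shell core is much more expensive than removing a leftover valence electron — Li has the largest IE_2 here.
Valence configurations: Be⁺ [He]2s¹, C⁺ [He]2s²2p¹, N⁺ [He]2s²2p².
Approximate IE_2 values (kJ/mol): Li 7298, Be 1757, C 2353, N 2856.
Hence IE_2: Be < C < N < Li.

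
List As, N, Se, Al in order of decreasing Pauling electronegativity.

EN rises left→right (higher Z_eff, smaller atoms) and falls top→bottom (larger, more shielded atoms).
Here both period and group differ, so the two effects have to be weighed against each other.
As > Al: the two effects oppose for this pair; the across-period effect wins (2.18 vs 1.61).
Se > As: Se lies to the right of As in period 4, so the across-period effect alone puts Se higher.
N > Se: period and group pull opposite ways; the down-group shift dominates (3.04 vs 2.55).
Tabulated electronegativity (Pauling): N 3.04, Al 1.61, As 2.18, Se 2.55.
So from highest to lowest: N > Se > As > Al.

N, Se, As, Al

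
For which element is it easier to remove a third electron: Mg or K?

Consider each +2 ion: Mg²⁺ is the bare [Ne] core; K²⁺ is already 1 electron into the core.
All of these are removing an electron from a noble-gas core or deeper; the smaller core (lower principal quantum number) is held far more tightly, and within a period the higher nuclear charge binds the same core more tightly.
Tabulated IE_3 (kJ/mol): Mg 7733, K 4420.
So the third ionization energies run K < Mg.

K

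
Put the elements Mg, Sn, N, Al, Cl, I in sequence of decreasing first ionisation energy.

N is in period 2, group 15; Mg is in period 3, group 2; Al is in period 3, group 13; Cl is in period 3, group 17; Sn is in period 5, group 14; I is in period 5, group 17.
IE₁ increases left→right with effective nuclear charge and decreases top→bottom as the valence shell moves farther out.
These span different periods and groups, so the two trends combine.
Sn > Al: period and group pull opposite ways; the across-period shift dominates (709 vs 578 kJ/mol).
Mg > Sn: period and group pull opposite ways; the down-group shift dominates (738 vs 709 kJ/mol).
I > Mg: period and group pull opposite ways; the across-period shift dominates (1008 vs 738 kJ/mol).
Cl > I: Cl sits above I in group 17, so the down-group effect alone puts Cl higher.
N > Cl: the two effects oppose for this pair; the down-group effect wins (1402 vs 1251 kJ/mol).
Note the exception: Mg has a higher first ionization energy than Al, contrary to the simple trend — Al's single 3p electron is easier to remove than one from Mg's filled 3s².
Tabulated first ionization energy (kJ/mol): N 1402, Mg 738, Al 578, Cl 1251, Sn 709, I 1008.
So from highest to lowest: N > Cl > I > Mg > Sn > Al.

N > Cl > I > Mg > Sn > Al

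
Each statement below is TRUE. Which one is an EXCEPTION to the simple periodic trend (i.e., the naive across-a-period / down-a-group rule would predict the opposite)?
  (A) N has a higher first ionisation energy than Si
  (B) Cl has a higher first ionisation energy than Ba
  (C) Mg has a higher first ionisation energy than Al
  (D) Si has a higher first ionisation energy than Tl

(C)

The general trend: first ionisation energy increases across a period and decreases down a group.
(A) N (period 2, group 15) vs Si (period 3, group 14): the stated order agrees with the simple trend.
(B) Cl (period 3, group 17) vs Ba (period 6, group 2): the stated order agrees with the simple trend.
(C) Mg (period 3, group 2) vs Al (period 3, group 13): the stated order contradicts the simple trend.
(D) Si (period 3, group 14) vs Tl (period 6, group 13): the stated order agrees with the simple trend.
The exception is (C): Al's single 3p electron is easier to remove than one from Mg's filled 3s².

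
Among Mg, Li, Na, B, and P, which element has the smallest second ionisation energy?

Consider each +1 ion: Mg⁺ still has 1 valence electron; Li⁺ is the bare [He] core; Na⁺ is the bare [Ne] core; B⁺ still has 2 valence electrons; P⁺ still has 4 valence electrons.
Core electrons are held far more tightly than valence electrons, so Na and Li top the IE_2 order.
Valence configurations: Mg⁺ [Ne]3s¹, B⁺ [He]2s², P⁺ [Ne]3s²3p².
Tabulated IE_2 (kJ/mol): Mg 1451, Li 7298, Na 4562, B 2427, P 1907.
Overall IE_2 order: Mg < P < B < Na < Li.

Mg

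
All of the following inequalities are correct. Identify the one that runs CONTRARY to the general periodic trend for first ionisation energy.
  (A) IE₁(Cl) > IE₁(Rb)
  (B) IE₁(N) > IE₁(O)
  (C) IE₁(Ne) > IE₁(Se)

The general trend: first ionisation energy increases across a period and decreases down a group.
(A) Cl (period 3, group 17) vs Rb (period 5, group 1): the stated order agrees with the simple trend.
(B) N (period 2, group 15) vs O (period 2, group 16): the stated order contradicts the simple trend.
(C) Ne (period 2, group 18) vs Se (period 4, group 16): the stated order agrees with the simple trend.
The exception is (B): pairing an electron in O's 2p⁴ costs repulsion energy, so O ionizes more easily than half-filled N (2p³).

(B)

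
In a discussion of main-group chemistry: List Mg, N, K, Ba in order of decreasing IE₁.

N > Mg > Ba > K

Across a period the outer electron is held more tightly (higher IE₁); down a group it sits in a higher shell, more shielded, and comes off more easily.
Here both period and group differ, so the two effects have to be weighed against each other.
Ba > K: the two effects oppose for this pair; the across-period effect wins (503 vs 419 kJ/mol).
Mg > Ba: they share group 2; the group trend gives Mg the larger value.
N > Mg: relative to Mg, both the across-period and down-group shifts push N's first ionization energy up.
For reference (kJ/mol): N 1402, Mg 738, K 419, Ba 503.
So from highest to lowest: N > Mg > Ba > K.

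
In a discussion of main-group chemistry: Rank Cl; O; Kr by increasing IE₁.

Cl, O, Kr

O is in period 2, group 16; Cl is in period 3, group 17; Kr is in period 4, group 18.
Across a period the outer electron is held more tightly (higher IE₁); down a group it sits in a higher shell, more shielded, and comes off more easily.
A diagonal step moves right (one effect) and down (the opposite effect) at once.
O > Cl: period and group pull opposite ways; the down-group shift dominates (1314 vs 1251 kJ/mol).
Kr > O: period and group pull opposite ways; the across-period shift dominates (1351 vs 1314 kJ/mol).
Approximate values (kJ/mol): O 1314, Cl 1251, Kr 1351.
So from lowest to highest: Cl < O < Kr.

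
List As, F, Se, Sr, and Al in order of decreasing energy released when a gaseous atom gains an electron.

F is in period 2, group 17; Al is in period 3, group 13; As is in period 4, group 15; Se is in period 4, group 16; Sr is in period 5, group 2.
Adding an electron releases more energy for atoms nearer the top right (short of the noble gases).
Here both period and group differ, so the two effects have to be weighed against each other.
Al > Sr: both effects reinforce here, so Al is clearly the higher of the two.
As > Al: the two effects oppose for this pair; the across-period effect wins (78 vs 42 kJ/mol).
Se > As: Se lies to the right of As in period 4, so the across-period effect alone puts Se higher.
F > Se: both effects reinforce here, so F is clearly the higher of the two.
For reference (kJ/mol): F 328, Al 42, As 78, Se 195, Sr 5.
So from highest to lowest: F > Se > As > Al > Sr.

F > Se > As > Al > Sr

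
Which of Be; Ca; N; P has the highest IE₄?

Be

After 3 electrons have been removed, what remains? Be³⁺ is already 1 electron into the core; Ca³⁺ is already 1 electron into the core; N³⁺ still has 2 valence electrons; P³⁺ still has 2 valence electrons.
Usually core removal costs more than valence removal, but here the competition is close: a tightly held n=2 valence electron can cost more to remove than an n=3 core electron, so the actual values have to decide it.
Valence configurations: N³⁺ [He]2s², P³⁺ [Ne]3s².
Tabulated IE_4 (kJ/mol): Be 21007, Ca 6491, N 7475, P 4964.
Putting it together, IE_4: P < Ca < N < Be.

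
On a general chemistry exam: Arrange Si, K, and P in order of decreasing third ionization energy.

Consider each +2 ion: Si²⁺ still has 2 valence electrons; K²⁺ is already 1 electron into the core; P²⁺ still has 3 valence electrons.
Core electrons are held far more tightly than valence electrons, so K tops the IE_3 order.
Valence configurations: Si²⁺ [Ne]3s², P²⁺ [Ne]3s²3p¹.
P²⁺ loses a lone 3p electron whereas Si²⁺ must break into a filled 3s² pair, so IE_3(Si) > IE_3(P) even though P has the higher nuclear charge.
Tabulated IE_3 (kJ/mol): Si 3232, K 4420, P 2914.
So the third ionization energies run P < Si < K.

K, Si, P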